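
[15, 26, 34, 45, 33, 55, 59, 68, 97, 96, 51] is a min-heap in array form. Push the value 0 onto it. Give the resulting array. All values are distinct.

[0, 26, 15, 45, 33, 34, 59, 68, 97, 96, 51, 55]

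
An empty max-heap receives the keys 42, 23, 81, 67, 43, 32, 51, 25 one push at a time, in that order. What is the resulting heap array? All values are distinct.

[81, 67, 51, 25, 43, 32, 42, 23]

Insert 42:
  append 42 at index 0 → [42] (no swap needed)
Insert 23:
  append 23 at index 1 → [42, 23] (no swap needed)
Insert 81:
  append 81 at index 2 → [42, 23, 81]
  81 > parent 42 at index 0, swap → [81, 23, 42]
Insert 67:
  append 67 at index 3 → [81, 23, 42, 67]
  67 > parent 23 at index 1, swap → [81, 67, 42, 23]
Insert 43:
  append 43 at index 4 → [81, 67, 42, 23, 43] (no swap needed)
Insert 32:
  append 32 at index 5 → [81, 67, 42, 23, 43, 32] (no swap needed)
Insert 51:
  append 51 at index 6 → [81, 67, 42, 23, 43, 32, 51]
  51 > parent 42 at index 2, swap → [81, 67, 51, 23, 43, 32, 42]
Insert 25:
  append 25 at index 7 → [81, 67, 51, 23, 43, 32, 42, 25]
  25 > parent 23 at index 3, swap → [81, 67, 51, 25, 43, 32, 42, 23]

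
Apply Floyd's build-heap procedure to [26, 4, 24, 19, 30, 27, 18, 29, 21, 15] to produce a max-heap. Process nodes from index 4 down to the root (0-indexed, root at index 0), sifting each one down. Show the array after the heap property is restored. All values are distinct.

sift down from index 4: already satisfies heap property
sift down from index 3:
  19 vs larger child 29 at index 7, swap → [26, 4, 24, 29, 30, 27, 18, 19, 21, 15]
sift down from index 2:
  24 vs larger child 27 at index 5, swap → [26, 4, 27, 29, 30, 24, 18, 19, 21, 15]
sift down from index 1:
  4 vs larger child 30 at index 4, swap → [26, 30, 27, 29, 4, 24, 18, 19, 21, 15]
  4 vs only child 15 at index 9, swap → [26, 30, 27, 29, 15, 24, 18, 19, 21, 4]
sift down from index 0:
  26 vs larger child 30 at index 1, swap → [30, 26, 27, 29, 15, 24, 18, 19, 21, 4]
  26 vs larger child 29 at index 3, swap → [30, 29, 27, 26, 15, 24, 18, 19, 21, 4]

[30, 29, 27, 26, 15, 24, 18, 19, 21, 4]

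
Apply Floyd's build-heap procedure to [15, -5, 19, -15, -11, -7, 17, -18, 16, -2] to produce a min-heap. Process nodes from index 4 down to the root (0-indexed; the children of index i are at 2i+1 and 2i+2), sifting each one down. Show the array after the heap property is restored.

sift down from index 4: already satisfies heap property
sift down from index 3:
  -15 vs smaller child -18 at index 7, swap → [15, -5, 19, -18, -11, -7, 17, -15, 16, -2]
sift down from index 2:
  19 vs smaller child -7 at index 5, swap → [15, -5, -7, -18, -11, 19, 17, -15, 16, -2]
sift down from index 1:
  -5 vs smaller child -18 at index 3, swap → [15, -18, -7, -5, -11, 19, 17, -15, 16, -2]
  -5 vs smaller child -15 at index 7, swap → [15, -18, -7, -15, -11, 19, 17, -5, 16, -2]
sift down from index 0:
  15 vs smaller child -18 at index 1, swap → [-18, 15, -7, -15, -11, 19, 17, -5, 16, -2]
  15 vs smaller child -15 at index 3, swap → [-18, -15, -7, 15, -11, 19, 17, -5, 16, -2]
  15 vs smaller child -5 at index 7, swap → [-18, -15, -7, -5, -11, 19, 17, 15, 16, -2]

[-18, -15, -7, -5, -11, 19, 17, 15, 16, -2]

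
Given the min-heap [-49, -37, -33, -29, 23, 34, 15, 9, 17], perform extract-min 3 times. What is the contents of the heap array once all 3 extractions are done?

extract-min #1 returns -49:
  remove root -49; move last element 17 to root → [17, -37, -33, -29, 23, 34, 15, 9]
  17 vs smaller child -37 at index 1, swap → [-37, 17, -33, -29, 23, 34, 15, 9]
  17 vs smaller child -29 at index 3, swap → [-37, -29, -33, 17, 23, 34, 15, 9]
  17 vs only child 9 at index 7, swap → [-37, -29, -33, 9, 23, 34, 15, 17]
extract-min #2 returns -37:
  remove root -37; move last element 17 to root → [17, -29, -33, 9, 23, 34, 15]
  17 vs smaller child -33 at index 2, swap → [-33, -29, 17, 9, 23, 34, 15]
  17 vs smaller child 15 at index 6, swap → [-33, -29, 15, 9, 23, 34, 17]
extract-min #3 returns -33:
  remove root -33; move last element 17 to root → [17, -29, 15, 9, 23, 34]
  17 vs smaller child -29 at index 1, swap → [-29, 17, 15, 9, 23, 34]
  17 vs smaller child 9 at index 3, swap → [-29, 9, 15, 17, 23, 34]

[-29, 9, 15, 17, 23, 34]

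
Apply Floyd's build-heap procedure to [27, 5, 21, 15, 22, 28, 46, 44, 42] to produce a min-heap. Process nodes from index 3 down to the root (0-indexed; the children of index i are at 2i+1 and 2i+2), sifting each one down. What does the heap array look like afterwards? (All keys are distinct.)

sift down from index 3: already satisfies heap property
sift down from index 2: already satisfies heap property
sift down from index 1: already satisfies heap property
sift down from index 0:
  27 vs smaller child 5 at index 1, swap → [5, 27, 21, 15, 22, 28, 46, 44, 42]
  27 vs smaller child 15 at index 3, swap → [5, 15, 21, 27, 22, 28, 46, 44, 42]

[5, 15, 21, 27, 22, 28, 46, 44, 42]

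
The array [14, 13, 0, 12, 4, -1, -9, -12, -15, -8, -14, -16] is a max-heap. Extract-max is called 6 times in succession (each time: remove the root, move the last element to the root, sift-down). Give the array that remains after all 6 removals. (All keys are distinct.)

extract-max #1 returns 14:
  remove root 14; move last element -16 to root → [-16, 13, 0, 12, 4, -1, -9, -12, -15, -8, -14]
  -16 vs larger child 13 at index 1, swap → [13, -16, 0, 12, 4, -1, -9, -12, -15, -8, -14]
  -16 vs larger child 12 at index 3, swap → [13, 12, 0, -16, 4, -1, -9, -12, -15, -8, -14]
  -16 vs larger child -12 at index 7, swap → [13, 12, 0, -12, 4, -1, -9, -16, -15, -8, -14]
extract-max #2 returns 13:
  remove root 13; move last element -14 to root → [-14, 12, 0, -12, 4, -1, -9, -16, -15, -8]
  -14 vs larger child 12 at index 1, swap → [12, -14, 0, -12, 4, -1, -9, -16, -15, -8]
  -14 vs larger child 4 at index 4, swap → [12, 4, 0, -12, -14, -1, -9, -16, -15, -8]
  -14 vs only child -8 at index 9, swap → [12, 4, 0, -12, -8, -1, -9, -16, -15, -14]
extract-max #3 returns 12:
  remove root 12; move last element -14 to root → [-14, 4, 0, -12, -8, -1, -9, -16, -15]
  -14 vs larger child 4 at index 1, swap → [4, -14, 0, -12, -8, -1, -9, -16, -15]
  -14 vs larger child -8 at index 4, swap → [4, -8, 0, -12, -14, -1, -9, -16, -15]
extract-max #4 returns 4:
  remove root 4; move last element -15 to root → [-15, -8, 0, -12, -14, -1, -9, -16]
  -15 vs larger child 0 at index 2, swap → [0, -8, -15, -12, -14, -1, -9, -16]
  -15 vs larger child -1 at index 5, swap → [0, -8, -1, -12, -14, -15, -9, -16]
extract-max #5 returns 0:
  remove root 0; move last element -16 to root → [-16, -8, -1, -12, -14, -15, -9]
  -16 vs larger child -1 at index 2, swap → [-1, -8, -16, -12, -14, -15, -9]
  -16 vs larger child -9 at index 6, swap → [-1, -8, -9, -12, -14, -15, -16]
extract-max #6 returns -1:
  remove root -1; move last element -16 to root → [-16, -8, -9, -12, -14, -15]
  -16 vs larger child -8 at index 1, swap → [-8, -16, -9, -12, -14, -15]
  -16 vs larger child -12 at index 3, swap → [-8, -12, -9, -16, -14, -15]

[-8, -12, -9, -16, -14, -15]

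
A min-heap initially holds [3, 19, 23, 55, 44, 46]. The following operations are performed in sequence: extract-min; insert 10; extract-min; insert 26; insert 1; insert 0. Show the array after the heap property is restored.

[0, 1, 19, 44, 46, 26, 23, 55]

extract-min → returns 3:
  remove root 3; move last element 46 to root → [46, 19, 23, 55, 44]
  46 vs smaller child 19 at index 1, swap → [19, 46, 23, 55, 44]
  46 vs smaller child 44 at index 4, swap → [19, 44, 23, 55, 46]
insert 10:
  append 10 at index 5 → [19, 44, 23, 55, 46, 10]
  10 < parent 23 at index 2, swap → [19, 44, 10, 55, 46, 23]
  10 < parent 19 at index 0, swap → [10, 44, 19, 55, 46, 23]
extract-min → returns 10:
  remove root 10; move last element 23 to root → [23, 44, 19, 55, 46]
  23 vs smaller child 19 at index 2, swap → [19, 44, 23, 55, 46]
insert 26:
  append 26 at index 5 → [19, 44, 23, 55, 46, 26] (no swap needed)
insert 1:
  append 1 at index 6 → [19, 44, 23, 55, 46, 26, 1]
  1 < parent 23 at index 2, swap → [19, 44, 1, 55, 46, 26, 23]
  1 < parent 19 at index 0, swap → [1, 44, 19, 55, 46, 26, 23]
insert 0:
  append 0 at index 7 → [1, 44, 19, 55, 46, 26, 23, 0]
  0 < parent 55 at index 3, swap → [1, 44, 19, 0, 46, 26, 23, 55]
  0 < parent 44 at index 1, swap → [1, 0, 19, 44, 46, 26, 23, 55]
  0 < parent 1 at index 0, swap → [0, 1, 19, 44, 46, 26, 23, 55]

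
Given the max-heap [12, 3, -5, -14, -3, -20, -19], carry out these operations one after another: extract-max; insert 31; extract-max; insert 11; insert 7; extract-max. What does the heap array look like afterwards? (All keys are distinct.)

[7, -3, 3, -14, -19, -20, -5]

extract-max → returns 12:
  remove root 12; move last element -19 to root → [-19, 3, -5, -14, -3, -20]
  -19 vs larger child 3 at index 1, swap → [3, -19, -5, -14, -3, -20]
  -19 vs larger child -3 at index 4, swap → [3, -3, -5, -14, -19, -20]
insert 31:
  append 31 at index 6 → [3, -3, -5, -14, -19, -20, 31]
  31 > parent -5 at index 2, swap → [3, -3, 31, -14, -19, -20, -5]
  31 > parent 3 at index 0, swap → [31, -3, 3, -14, -19, -20, -5]
extract-max → returns 31:
  remove root 31; move last element -5 to root → [-5, -3, 3, -14, -19, -20]
  -5 vs larger child 3 at index 2, swap → [3, -3, -5, -14, -19, -20]
insert 11:
  append 11 at index 6 → [3, -3, -5, -14, -19, -20, 11]
  11 > parent -5 at index 2, swap → [3, -3, 11, -14, -19, -20, -5]
  11 > parent 3 at index 0, swap → [11, -3, 3, -14, -19, -20, -5]
insert 7:
  append 7 at index 7 → [11, -3, 3, -14, -19, -20, -5, 7]
  7 > parent -14 at index 3, swap → [11, -3, 3, 7, -19, -20, -5, -14]
  7 > parent -3 at index 1, swap → [11, 7, 3, -3, -19, -20, -5, -14]
extract-max → returns 11:
  remove root 11; move last element -14 to root → [-14, 7, 3, -3, -19, -20, -5]
  -14 vs larger child 7 at index 1, swap → [7, -14, 3, -3, -19, -20, -5]
  -14 vs larger child -3 at index 3, swap → [7, -3, 3, -14, -19, -20, -5]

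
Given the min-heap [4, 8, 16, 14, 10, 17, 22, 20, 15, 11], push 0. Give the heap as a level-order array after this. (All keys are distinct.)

[0, 4, 16, 14, 8, 17, 22, 20, 15, 11, 10]

append 0 at index 10 → [4, 8, 16, 14, 10, 17, 22, 20, 15, 11, 0]
0 < parent 10 at index 4, swap → [4, 8, 16, 14, 0, 17, 22, 20, 15, 11, 10]
0 < parent 8 at index 1, swap → [4, 0, 16, 14, 8, 17, 22, 20, 15, 11, 10]
0 < parent 4 at index 0, swap → [0, 4, 16, 14, 8, 17, 22, 20, 15, 11, 10]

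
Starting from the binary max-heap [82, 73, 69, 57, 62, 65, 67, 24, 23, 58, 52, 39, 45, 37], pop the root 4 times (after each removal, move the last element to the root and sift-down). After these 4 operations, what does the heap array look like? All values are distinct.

[65, 62, 52, 57, 58, 39, 45, 24, 23, 37]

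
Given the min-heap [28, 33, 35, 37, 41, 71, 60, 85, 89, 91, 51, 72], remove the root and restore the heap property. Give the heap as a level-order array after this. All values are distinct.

[33, 37, 35, 72, 41, 71, 60, 85, 89, 91, 51]

remove root 28; move last element 72 to root → [72, 33, 35, 37, 41, 71, 60, 85, 89, 91, 51]
72 vs smaller child 33 at index 1, swap → [33, 72, 35, 37, 41, 71, 60, 85, 89, 91, 51]
72 vs smaller child 37 at index 3, swap → [33, 37, 35, 72, 41, 71, 60, 85, 89, 91, 51]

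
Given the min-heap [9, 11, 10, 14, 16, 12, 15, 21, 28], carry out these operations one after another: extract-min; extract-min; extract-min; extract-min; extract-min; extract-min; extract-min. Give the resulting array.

[21, 28]

extract-min → returns 9:
  remove root 9; move last element 28 to root → [28, 11, 10, 14, 16, 12, 15, 21]
  28 vs smaller child 10 at index 2, swap → [10, 11, 28, 14, 16, 12, 15, 21]
  28 vs smaller child 12 at index 5, swap → [10, 11, 12, 14, 16, 28, 15, 21]
extract-min → returns 10:
  remove root 10; move last element 21 to root → [21, 11, 12, 14, 16, 28, 15]
  21 vs smaller child 11 at index 1, swap → [11, 21, 12, 14, 16, 28, 15]
  21 vs smaller child 14 at index 3, swap → [11, 14, 12, 21, 16, 28, 15]
extract-min → returns 11:
  remove root 11; move last element 15 to root → [15, 14, 12, 21, 16, 28]
  15 vs smaller child 12 at index 2, swap → [12, 14, 15, 21, 16, 28]
extract-min → returns 12:
  remove root 12; move last element 28 to root → [28, 14, 15, 21, 16]
  28 vs smaller child 14 at index 1, swap → [14, 28, 15, 21, 16]
  28 vs smaller child 16 at index 4, swap → [14, 16, 15, 21, 28]
extract-min → returns 14:
  remove root 14; move last element 28 to root → [28, 16, 15, 21]
  28 vs smaller child 15 at index 2, swap → [15, 16, 28, 21]
extract-min → returns 15:
  remove root 15; move last element 21 to root → [21, 16, 28]
  21 vs smaller child 16 at index 1, swap → [16, 21, 28]
extract-min → returns 16:
  remove root 16; move last element 28 to root → [28, 21]
  28 vs only child 21 at index 1, swap → [21, 28]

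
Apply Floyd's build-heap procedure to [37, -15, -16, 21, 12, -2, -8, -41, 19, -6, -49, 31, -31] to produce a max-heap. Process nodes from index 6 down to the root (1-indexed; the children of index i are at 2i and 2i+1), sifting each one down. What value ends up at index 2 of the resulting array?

21

sift down from index 6:
  -2 vs larger child 31 at index 12, swap → [37, -15, -16, 21, 12, 31, -8, -41, 19, -6, -49, -2, -31]
sift down from index 5: already satisfies heap property
sift down from index 4: already satisfies heap property
sift down from index 3:
  -16 vs larger child 31 at index 6, swap → [37, -15, 31, 21, 12, -16, -8, -41, 19, -6, -49, -2, -31]
  -16 vs larger child -2 at index 12, swap → [37, -15, 31, 21, 12, -2, -8, -41, 19, -6, -49, -16, -31]
sift down from index 2:
  -15 vs larger child 21 at index 4, swap → [37, 21, 31, -15, 12, -2, -8, -41, 19, -6, -49, -16, -31]
  -15 vs larger child 19 at index 9, swap → [37, 21, 31, 19, 12, -2, -8, -41, -15, -6, -49, -16, -31]
sift down from index 1: already satisfies heap property
resulting array: [37, 21, 31, 19, 12, -2, -8, -41, -15, -6, -49, -16, -31]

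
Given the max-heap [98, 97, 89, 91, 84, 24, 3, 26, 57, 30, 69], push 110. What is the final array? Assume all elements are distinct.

append 110 at index 11 → [98, 97, 89, 91, 84, 24, 3, 26, 57, 30, 69, 110]
110 > parent 24 at index 5, swap → [98, 97, 89, 91, 84, 110, 3, 26, 57, 30, 69, 24]
110 > parent 89 at index 2, swap → [98, 97, 110, 91, 84, 89, 3, 26, 57, 30, 69, 24]
110 > parent 98 at index 0, swap → [110, 97, 98, 91, 84, 89, 3, 26, 57, 30, 69, 24]

[110, 97, 98, 91, 84, 89, 3, 26, 57, 30, 69, 24]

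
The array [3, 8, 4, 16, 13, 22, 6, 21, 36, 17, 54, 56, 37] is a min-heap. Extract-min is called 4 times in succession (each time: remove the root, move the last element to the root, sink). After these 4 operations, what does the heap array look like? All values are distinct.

extract-min #1 returns 3:
  remove root 3; move last element 37 to root → [37, 8, 4, 16, 13, 22, 6, 21, 36, 17, 54, 56]
  37 vs smaller child 4 at index 2, swap → [4, 8, 37, 16, 13, 22, 6, 21, 36, 17, 54, 56]
  37 vs smaller child 6 at index 6, swap → [4, 8, 6, 16, 13, 22, 37, 21, 36, 17, 54, 56]
extract-min #2 returns 4:
  remove root 4; move last element 56 to root → [56, 8, 6, 16, 13, 22, 37, 21, 36, 17, 54]
  56 vs smaller child 6 at index 2, swap → [6, 8, 56, 16, 13, 22, 37, 21, 36, 17, 54]
  56 vs smaller child 22 at index 5, swap → [6, 8, 22, 16, 13, 56, 37, 21, 36, 17, 54]
extract-min #3 returns 6:
  remove root 6; move last element 54 to root → [54, 8, 22, 16, 13, 56, 37, 21, 36, 17]
  54 vs smaller child 8 at index 1, swap → [8, 54, 22, 16, 13, 56, 37, 21, 36, 17]
  54 vs smaller child 13 at index 4, swap → [8, 13, 22, 16, 54, 56, 37, 21, 36, 17]
  54 vs only child 17 at index 9, swap → [8, 13, 22, 16, 17, 56, 37, 21, 36, 54]
extract-min #4 returns 8:
  remove root 8; move last element 54 to root → [54, 13, 22, 16, 17, 56, 37, 21, 36]
  54 vs smaller child 13 at index 1, swap → [13, 54, 22, 16, 17, 56, 37, 21, 36]
  54 vs smaller child 16 at index 3, swap → [13, 16, 22, 54, 17, 56, 37, 21, 36]
  54 vs smaller child 21 at index 7, swap → [13, 16, 22, 21, 17, 56, 37, 54, 36]

[13, 16, 22, 21, 17, 56, 37, 54, 36]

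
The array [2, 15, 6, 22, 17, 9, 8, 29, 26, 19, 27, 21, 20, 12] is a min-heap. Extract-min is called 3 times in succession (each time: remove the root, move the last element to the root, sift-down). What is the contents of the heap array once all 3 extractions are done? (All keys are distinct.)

extract-min #1 returns 2:
  remove root 2; move last element 12 to root → [12, 15, 6, 22, 17, 9, 8, 29, 26, 19, 27, 21, 20]
  12 vs smaller child 6 at index 2, swap → [6, 15, 12, 22, 17, 9, 8, 29, 26, 19, 27, 21, 20]
  12 vs smaller child 8 at index 6, swap → [6, 15, 8, 22, 17, 9, 12, 29, 26, 19, 27, 21, 20]
extract-min #2 returns 6:
  remove root 6; move last element 20 to root → [20, 15, 8, 22, 17, 9, 12, 29, 26, 19, 27, 21]
  20 vs smaller child 8 at index 2, swap → [8, 15, 20, 22, 17, 9, 12, 29, 26, 19, 27, 21]
  20 vs smaller child 9 at index 5, swap → [8, 15, 9, 22, 17, 20, 12, 29, 26, 19, 27, 21]
extract-min #3 returns 8:
  remove root 8; move last element 21 to root → [21, 15, 9, 22, 17, 20, 12, 29, 26, 19, 27]
  21 vs smaller child 9 at index 2, swap → [9, 15, 21, 22, 17, 20, 12, 29, 26, 19, 27]
  21 vs smaller child 12 at index 6, swap → [9, 15, 12, 22, 17, 20, 21, 29, 26, 19, 27]

[9, 15, 12, 22, 17, 20, 21, 29, 26, 19, 27]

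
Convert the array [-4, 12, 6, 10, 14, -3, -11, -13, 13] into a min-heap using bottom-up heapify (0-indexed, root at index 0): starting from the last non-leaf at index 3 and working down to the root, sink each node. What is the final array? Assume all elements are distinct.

sift down from index 3:
  10 vs smaller child -13 at index 7, swap → [-4, 12, 6, -13, 14, -3, -11, 10, 13]
sift down from index 2:
  6 vs smaller child -11 at index 6, swap → [-4, 12, -11, -13, 14, -3, 6, 10, 13]
sift down from index 1:
  12 vs smaller child -13 at index 3, swap → [-4, -13, -11, 12, 14, -3, 6, 10, 13]
  12 vs smaller child 10 at index 7, swap → [-4, -13, -11, 10, 14, -3, 6, 12, 13]
sift down from index 0:
  -4 vs smaller child -13 at index 1, swap → [-13, -4, -11, 10, 14, -3, 6, 12, 13]

[-13, -4, -11, 10, 14, -3, 6, 12, 13]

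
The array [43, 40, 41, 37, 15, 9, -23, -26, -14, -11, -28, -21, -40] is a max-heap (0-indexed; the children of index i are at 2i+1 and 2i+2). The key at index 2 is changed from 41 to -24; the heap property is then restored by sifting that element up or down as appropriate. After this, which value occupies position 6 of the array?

-23

set index 2 from 41 to -24 → [43, 40, -24, 37, 15, 9, -23, -26, -14, -11, -28, -21, -40]
-24 vs larger child 9 at index 5, swap → [43, 40, 9, 37, 15, -24, -23, -26, -14, -11, -28, -21, -40]
-24 vs larger child -21 at index 11, swap → [43, 40, 9, 37, 15, -21, -23, -26, -14, -11, -28, -24, -40]
resulting array: [43, 40, 9, 37, 15, -21, -23, -26, -14, -11, -28, -24, -40]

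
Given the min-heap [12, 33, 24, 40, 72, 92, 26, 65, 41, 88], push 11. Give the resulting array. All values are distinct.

append 11 at index 10 → [12, 33, 24, 40, 72, 92, 26, 65, 41, 88, 11]
11 < parent 72 at index 4, swap → [12, 33, 24, 40, 11, 92, 26, 65, 41, 88, 72]
11 < parent 33 at index 1, swap → [12, 11, 24, 40, 33, 92, 26, 65, 41, 88, 72]
11 < parent 12 at index 0, swap → [11, 12, 24, 40, 33, 92, 26, 65, 41, 88, 72]

[11, 12, 24, 40, 33, 92, 26, 65, 41, 88, 72]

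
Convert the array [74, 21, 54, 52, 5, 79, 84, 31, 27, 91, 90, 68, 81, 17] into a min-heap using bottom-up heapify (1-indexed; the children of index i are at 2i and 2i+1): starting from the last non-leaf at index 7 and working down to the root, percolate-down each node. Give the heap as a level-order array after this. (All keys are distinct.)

[5, 21, 17, 27, 74, 68, 54, 31, 52, 91, 90, 79, 81, 84]

sift down from index 7:
  84 vs only child 17 at index 14, swap → [74, 21, 54, 52, 5, 79, 17, 31, 27, 91, 90, 68, 81, 84]
sift down from index 6:
  79 vs smaller child 68 at index 12, swap → [74, 21, 54, 52, 5, 68, 17, 31, 27, 91, 90, 79, 81, 84]
sift down from index 5: already satisfies heap property
sift down from index 4:
  52 vs smaller child 27 at index 9, swap → [74, 21, 54, 27, 5, 68, 17, 31, 52, 91, 90, 79, 81, 84]
sift down from index 3:
  54 vs smaller child 17 at index 7, swap → [74, 21, 17, 27, 5, 68, 54, 31, 52, 91, 90, 79, 81, 84]
sift down from index 2:
  21 vs smaller child 5 at index 5, swap → [74, 5, 17, 27, 21, 68, 54, 31, 52, 91, 90, 79, 81, 84]
sift down from index 1:
  74 vs smaller child 5 at index 2, swap → [5, 74, 17, 27, 21, 68, 54, 31, 52, 91, 90, 79, 81, 84]
  74 vs smaller child 21 at index 5, swap → [5, 21, 17, 27, 74, 68, 54, 31, 52, 91, 90, 79, 81, 84]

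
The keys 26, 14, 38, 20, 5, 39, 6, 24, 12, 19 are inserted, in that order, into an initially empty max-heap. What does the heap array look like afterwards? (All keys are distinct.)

[39, 24, 38, 20, 19, 26, 6, 14, 12, 5]

Insert 26:
  append 26 at index 0 → [26] (no swap needed)
Insert 14:
  append 14 at index 1 → [26, 14] (no swap needed)
Insert 38:
  append 38 at index 2 → [26, 14, 38]
  38 > parent 26 at index 0, swap → [38, 14, 26]
Insert 20:
  append 20 at index 3 → [38, 14, 26, 20]
  20 > parent 14 at index 1, swap → [38, 20, 26, 14]
Insert 5:
  append 5 at index 4 → [38, 20, 26, 14, 5] (no swap needed)
Insert 39:
  append 39 at index 5 → [38, 20, 26, 14, 5, 39]
  39 > parent 26 at index 2, swap → [38, 20, 39, 14, 5, 26]
  39 > parent 38 at index 0, swap → [39, 20, 38, 14, 5, 26]
Insert 6:
  append 6 at index 6 → [39, 20, 38, 14, 5, 26, 6] (no swap needed)
Insert 24:
  append 24 at index 7 → [39, 20, 38, 14, 5, 26, 6, 24]
  24 > parent 14 at index 3, swap → [39, 20, 38, 24, 5, 26, 6, 14]
  24 > parent 20 at index 1, swap → [39, 24, 38, 20, 5, 26, 6, 14]
Insert 12:
  append 12 at index 8 → [39, 24, 38, 20, 5, 26, 6, 14, 12] (no swap needed)
Insert 19:
  append 19 at index 9 → [39, 24, 38, 20, 5, 26, 6, 14, 12, 19]
  19 > parent 5 at index 4, swap → [39, 24, 38, 20, 19, 26, 6, 14, 12, 5]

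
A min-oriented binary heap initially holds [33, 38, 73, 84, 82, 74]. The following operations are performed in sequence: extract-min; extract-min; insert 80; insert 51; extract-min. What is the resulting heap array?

[73, 74, 82, 84, 80]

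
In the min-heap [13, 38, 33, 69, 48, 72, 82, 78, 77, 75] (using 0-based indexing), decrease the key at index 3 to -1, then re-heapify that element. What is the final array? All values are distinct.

[-1, 13, 33, 38, 48, 72, 82, 78, 77, 75]

set index 3 from 69 to -1 → [13, 38, 33, -1, 48, 72, 82, 78, 77, 75]
-1 < parent 38 at index 1, swap → [13, -1, 33, 38, 48, 72, 82, 78, 77, 75]
-1 < parent 13 at index 0, swap → [-1, 13, 33, 38, 48, 72, 82, 78, 77, 75]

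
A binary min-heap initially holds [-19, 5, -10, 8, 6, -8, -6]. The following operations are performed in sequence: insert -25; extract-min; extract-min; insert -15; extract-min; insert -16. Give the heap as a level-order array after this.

insert -25:
  append -25 at index 7 → [-19, 5, -10, 8, 6, -8, -6, -25]
  -25 < parent 8 at index 3, swap → [-19, 5, -10, -25, 6, -8, -6, 8]
  -25 < parent 5 at index 1, swap → [-19, -25, -10, 5, 6, -8, -6, 8]
  -25 < parent -19 at index 0, swap → [-25, -19, -10, 5, 6, -8, -6, 8]
extract-min → returns -25:
  remove root -25; move last element 8 to root → [8, -19, -10, 5, 6, -8, -6]
  8 vs smaller child -19 at index 1, swap → [-19, 8, -10, 5, 6, -8, -6]
  8 vs smaller child 5 at index 3, swap → [-19, 5, -10, 8, 6, -8, -6]
extract-min → returns -19:
  remove root -19; move last element -6 to root → [-6, 5, -10, 8, 6, -8]
  -6 vs smaller child -10 at index 2, swap → [-10, 5, -6, 8, 6, -8]
  -6 vs only child -8 at index 5, swap → [-10, 5, -8, 8, 6, -6]
insert -15:
  append -15 at index 6 → [-10, 5, -8, 8, 6, -6, -15]
  -15 < parent -8 at index 2, swap → [-10, 5, -15, 8, 6, -6, -8]
  -15 < parent -10 at index 0, swap → [-15, 5, -10, 8, 6, -6, -8]
extract-min → returns -15:
  remove root -15; move last element -8 to root → [-8, 5, -10, 8, 6, -6]
  -8 vs smaller child -10 at index 2, swap → [-10, 5, -8, 8, 6, -6]
insert -16:
  append -16 at index 6 → [-10, 5, -8, 8, 6, -6, -16]
  -16 < parent -8 at index 2, swap → [-10, 5, -16, 8, 6, -6, -8]
  -16 < parent -10 at index 0, swap → [-16, 5, -10, 8, 6, -6, -8]

[-16, 5, -10, 8, 6, -6, -8]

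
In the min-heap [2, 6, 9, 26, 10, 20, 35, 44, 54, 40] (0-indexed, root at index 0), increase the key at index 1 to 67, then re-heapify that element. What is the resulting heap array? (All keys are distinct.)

set index 1 from 6 to 67 → [2, 67, 9, 26, 10, 20, 35, 44, 54, 40]
67 vs smaller child 10 at index 4, swap → [2, 10, 9, 26, 67, 20, 35, 44, 54, 40]
67 vs only child 40 at index 9, swap → [2, 10, 9, 26, 40, 20, 35, 44, 54, 67]

[2, 10, 9, 26, 40, 20, 35, 44, 54, 67]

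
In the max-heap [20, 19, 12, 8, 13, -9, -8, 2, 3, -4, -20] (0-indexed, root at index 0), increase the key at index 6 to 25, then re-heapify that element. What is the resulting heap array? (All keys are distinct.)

set index 6 from -8 to 25 → [20, 19, 12, 8, 13, -9, 25, 2, 3, -4, -20]
25 > parent 12 at index 2, swap → [20, 19, 25, 8, 13, -9, 12, 2, 3, -4, -20]
25 > parent 20 at index 0, swap → [25, 19, 20, 8, 13, -9, 12, 2, 3, -4, -20]

[25, 19, 20, 8, 13, -9, 12, 2, 3, -4, -20]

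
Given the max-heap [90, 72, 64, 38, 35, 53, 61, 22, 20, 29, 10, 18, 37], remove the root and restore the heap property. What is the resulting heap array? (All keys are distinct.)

[72, 38, 64, 37, 35, 53, 61, 22, 20, 29, 10, 18]

remove root 90; move last element 37 to root → [37, 72, 64, 38, 35, 53, 61, 22, 20, 29, 10, 18]
37 vs larger child 72 at index 1, swap → [72, 37, 64, 38, 35, 53, 61, 22, 20, 29, 10, 18]
37 vs larger child 38 at index 3, swap → [72, 38, 64, 37, 35, 53, 61, 22, 20, 29, 10, 18]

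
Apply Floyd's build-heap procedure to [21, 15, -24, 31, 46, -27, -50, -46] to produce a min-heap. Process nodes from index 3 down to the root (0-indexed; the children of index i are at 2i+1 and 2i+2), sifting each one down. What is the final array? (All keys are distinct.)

[-50, -46, -27, 15, 46, 21, -24, 31]

sift down from index 3:
  31 vs only child -46 at index 7, swap → [21, 15, -24, -46, 46, -27, -50, 31]
sift down from index 2:
  -24 vs smaller child -50 at index 6, swap → [21, 15, -50, -46, 46, -27, -24, 31]
sift down from index 1:
  15 vs smaller child -46 at index 3, swap → [21, -46, -50, 15, 46, -27, -24, 31]
sift down from index 0:
  21 vs smaller child -50 at index 2, swap → [-50, -46, 21, 15, 46, -27, -24, 31]
  21 vs smaller child -27 at index 5, swap → [-50, -46, -27, 15, 46, 21, -24, 31]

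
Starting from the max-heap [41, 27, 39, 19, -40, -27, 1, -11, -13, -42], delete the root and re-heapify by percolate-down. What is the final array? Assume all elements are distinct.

[39, 27, 1, 19, -40, -27, -42, -11, -13]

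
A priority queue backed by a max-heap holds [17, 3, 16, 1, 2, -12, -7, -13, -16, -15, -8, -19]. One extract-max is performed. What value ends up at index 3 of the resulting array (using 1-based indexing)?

-7

remove root 17; move last element -19 to root → [-19, 3, 16, 1, 2, -12, -7, -13, -16, -15, -8]
-19 vs larger child 16 at index 3, swap → [16, 3, -19, 1, 2, -12, -7, -13, -16, -15, -8]
-19 vs larger child -7 at index 7, swap → [16, 3, -7, 1, 2, -12, -19, -13, -16, -15, -8]
resulting array: [16, 3, -7, 1, 2, -12, -19, -13, -16, -15, -8]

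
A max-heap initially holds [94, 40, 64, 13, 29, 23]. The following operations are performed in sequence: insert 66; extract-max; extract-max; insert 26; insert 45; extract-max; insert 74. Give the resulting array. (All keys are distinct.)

[74, 40, 45, 13, 29, 23, 26]

insert 66:
  append 66 at index 6 → [94, 40, 64, 13, 29, 23, 66]
  66 > parent 64 at index 2, swap → [94, 40, 66, 13, 29, 23, 64]
extract-max → returns 94:
  remove root 94; move last element 64 to root → [64, 40, 66, 13, 29, 23]
  64 vs larger child 66 at index 2, swap → [66, 40, 64, 13, 29, 23]
extract-max → returns 66:
  remove root 66; move last element 23 to root → [23, 40, 64, 13, 29]
  23 vs larger child 64 at index 2, swap → [64, 40, 23, 13, 29]
insert 26:
  append 26 at index 5 → [64, 40, 23, 13, 29, 26]
  26 > parent 23 at index 2, swap → [64, 40, 26, 13, 29, 23]
insert 45:
  append 45 at index 6 → [64, 40, 26, 13, 29, 23, 45]
  45 > parent 26 at index 2, swap → [64, 40, 45, 13, 29, 23, 26]
extract-max → returns 64:
  remove root 64; move last element 26 to root → [26, 40, 45, 13, 29, 23]
  26 vs larger child 45 at index 2, swap → [45, 40, 26, 13, 29, 23]
insert 74:
  append 74 at index 6 → [45, 40, 26, 13, 29, 23, 74]
  74 > parent 26 at index 2, swap → [45, 40, 74, 13, 29, 23, 26]
  74 > parent 45 at index 0, swap → [74, 40, 45, 13, 29, 23, 26]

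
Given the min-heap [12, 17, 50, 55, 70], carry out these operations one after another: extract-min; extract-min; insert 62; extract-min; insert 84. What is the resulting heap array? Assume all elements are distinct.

[55, 62, 70, 84]

extract-min → returns 12:
  remove root 12; move last element 70 to root → [70, 17, 50, 55]
  70 vs smaller child 17 at index 1, swap → [17, 70, 50, 55]
  70 vs only child 55 at index 3, swap → [17, 55, 50, 70]
extract-min → returns 17:
  remove root 17; move last element 70 to root → [70, 55, 50]
  70 vs smaller child 50 at index 2, swap → [50, 55, 70]
insert 62:
  append 62 at index 3 → [50, 55, 70, 62] (no swap needed)
extract-min → returns 50:
  remove root 50; move last element 62 to root → [62, 55, 70]
  62 vs smaller child 55 at index 1, swap → [55, 62, 70]
insert 84:
  append 84 at index 3 → [55, 62, 70, 84] (no swap needed)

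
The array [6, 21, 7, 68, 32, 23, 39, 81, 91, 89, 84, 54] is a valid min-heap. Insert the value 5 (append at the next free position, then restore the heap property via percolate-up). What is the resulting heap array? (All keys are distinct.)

[5, 21, 6, 68, 32, 7, 39, 81, 91, 89, 84, 54, 23]

append 5 at index 12 → [6, 21, 7, 68, 32, 23, 39, 81, 91, 89, 84, 54, 5]
5 < parent 23 at index 5, swap → [6, 21, 7, 68, 32, 5, 39, 81, 91, 89, 84, 54, 23]
5 < parent 7 at index 2, swap → [6, 21, 5, 68, 32, 7, 39, 81, 91, 89, 84, 54, 23]
5 < parent 6 at index 0, swap → [5, 21, 6, 68, 32, 7, 39, 81, 91, 89, 84, 54, 23]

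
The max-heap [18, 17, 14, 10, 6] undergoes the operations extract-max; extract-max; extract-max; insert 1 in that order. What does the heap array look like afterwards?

extract-max → returns 18:
  remove root 18; move last element 6 to root → [6, 17, 14, 10]
  6 vs larger child 17 at index 1, swap → [17, 6, 14, 10]
  6 vs only child 10 at index 3, swap → [17, 10, 14, 6]
extract-max → returns 17:
  remove root 17; move last element 6 to root → [6, 10, 14]
  6 vs larger child 14 at index 2, swap → [14, 10, 6]
extract-max → returns 14:
  remove root 14; move last element 6 to root → [6, 10]
  6 vs only child 10 at index 1, swap → [10, 6]
insert 1:
  append 1 at index 2 → [10, 6, 1] (no swap needed)

[10, 6, 1]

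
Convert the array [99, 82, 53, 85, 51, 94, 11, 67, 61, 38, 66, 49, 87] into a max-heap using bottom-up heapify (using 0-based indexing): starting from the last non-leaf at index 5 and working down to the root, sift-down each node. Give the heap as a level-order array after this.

[99, 85, 94, 82, 66, 87, 11, 67, 61, 38, 51, 49, 53]

sift down from index 5: already satisfies heap property
sift down from index 4:
  51 vs larger child 66 at index 10, swap → [99, 82, 53, 85, 66, 94, 11, 67, 61, 38, 51, 49, 87]
sift down from index 3: already satisfies heap property
sift down from index 2:
  53 vs larger child 94 at index 5, swap → [99, 82, 94, 85, 66, 53, 11, 67, 61, 38, 51, 49, 87]
  53 vs larger child 87 at index 12, swap → [99, 82, 94, 85, 66, 87, 11, 67, 61, 38, 51, 49, 53]
sift down from index 1:
  82 vs larger child 85 at index 3, swap → [99, 85, 94, 82, 66, 87, 11, 67, 61, 38, 51, 49, 53]
sift down from index 0: already satisfies heap property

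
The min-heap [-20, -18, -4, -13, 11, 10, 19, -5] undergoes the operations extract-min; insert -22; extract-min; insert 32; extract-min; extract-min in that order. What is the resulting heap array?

extract-min → returns -20:
  remove root -20; move last element -5 to root → [-5, -18, -4, -13, 11, 10, 19]
  -5 vs smaller child -18 at index 1, swap → [-18, -5, -4, -13, 11, 10, 19]
  -5 vs smaller child -13 at index 3, swap → [-18, -13, -4, -5, 11, 10, 19]
insert -22:
  append -22 at index 7 → [-18, -13, -4, -5, 11, 10, 19, -22]
  -22 < parent -5 at index 3, swap → [-18, -13, -4, -22, 11, 10, 19, -5]
  -22 < parent -13 at index 1, swap → [-18, -22, -4, -13, 11, 10, 19, -5]
  -22 < parent -18 at index 0, swap → [-22, -18, -4, -13, 11, 10, 19, -5]
extract-min → returns -22:
  remove root -22; move last element -5 to root → [-5, -18, -4, -13, 11, 10, 19]
  -5 vs smaller child -18 at index 1, swap → [-18, -5, -4, -13, 11, 10, 19]
  -5 vs smaller child -13 at index 3, swap → [-18, -13, -4, -5, 11, 10, 19]
insert 32:
  append 32 at index 7 → [-18, -13, -4, -5, 11, 10, 19, 32] (no swap needed)
extract-min → returns -18:
  remove root -18; move last element 32 to root → [32, -13, -4, -5, 11, 10, 19]
  32 vs smaller child -13 at index 1, swap → [-13, 32, -4, -5, 11, 10, 19]
  32 vs smaller child -5 at index 3, swap → [-13, -5, -4, 32, 11, 10, 19]
extract-min → returns -13:
  remove root -13; move last element 19 to root → [19, -5, -4, 32, 11, 10]
  19 vs smaller child -5 at index 1, swap → [-5, 19, -4, 32, 11, 10]
  19 vs smaller child 11 at index 4, swap → [-5, 11, -4, 32, 19, 10]

[-5, 11, -4, 32, 19, 10]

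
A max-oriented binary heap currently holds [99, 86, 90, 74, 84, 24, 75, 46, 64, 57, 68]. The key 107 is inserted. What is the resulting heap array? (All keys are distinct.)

[107, 86, 99, 74, 84, 90, 75, 46, 64, 57, 68, 24]

append 107 at index 11 → [99, 86, 90, 74, 84, 24, 75, 46, 64, 57, 68, 107]
107 > parent 24 at index 5, swap → [99, 86, 90, 74, 84, 107, 75, 46, 64, 57, 68, 24]
107 > parent 90 at index 2, swap → [99, 86, 107, 74, 84, 90, 75, 46, 64, 57, 68, 24]
107 > parent 99 at index 0, swap → [107, 86, 99, 74, 84, 90, 75, 46, 64, 57, 68, 24]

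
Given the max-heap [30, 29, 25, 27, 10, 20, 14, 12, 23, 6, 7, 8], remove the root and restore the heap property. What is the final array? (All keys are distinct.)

[29, 27, 25, 23, 10, 20, 14, 12, 8, 6, 7]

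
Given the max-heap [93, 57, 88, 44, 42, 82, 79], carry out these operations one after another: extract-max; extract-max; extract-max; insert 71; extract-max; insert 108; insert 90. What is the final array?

[108, 71, 90, 44, 57, 42]

extract-max → returns 93:
  remove root 93; move last element 79 to root → [79, 57, 88, 44, 42, 82]
  79 vs larger child 88 at index 2, swap → [88, 57, 79, 44, 42, 82]
  79 vs only child 82 at index 5, swap → [88, 57, 82, 44, 42, 79]
extract-max → returns 88:
  remove root 88; move last element 79 to root → [79, 57, 82, 44, 42]
  79 vs larger child 82 at index 2, swap → [82, 57, 79, 44, 42]
extract-max → returns 82:
  remove root 82; move last element 42 to root → [42, 57, 79, 44]
  42 vs larger child 79 at index 2, swap → [79, 57, 42, 44]
insert 71:
  append 71 at index 4 → [79, 57, 42, 44, 71]
  71 > parent 57 at index 1, swap → [79, 71, 42, 44, 57]
extract-max → returns 79:
  remove root 79; move last element 57 to root → [57, 71, 42, 44]
  57 vs larger child 71 at index 1, swap → [71, 57, 42, 44]
insert 108:
  append 108 at index 4 → [71, 57, 42, 44, 108]
  108 > parent 57 at index 1, swap → [71, 108, 42, 44, 57]
  108 > parent 71 at index 0, swap → [108, 71, 42, 44, 57]
insert 90:
  append 90 at index 5 → [108, 71, 42, 44, 57, 90]
  90 > parent 42 at index 2, swap → [108, 71, 90, 44, 57, 42]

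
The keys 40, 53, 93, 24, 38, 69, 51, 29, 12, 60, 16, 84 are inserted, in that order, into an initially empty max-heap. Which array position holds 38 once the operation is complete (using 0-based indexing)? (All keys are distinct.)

Insert 40:
  append 40 at index 0 → [40] (no swap needed)
Insert 53:
  append 53 at index 1 → [40, 53]
  53 > parent 40 at index 0, swap → [53, 40]
Insert 93:
  append 93 at index 2 → [53, 40, 93]
  93 > parent 53 at index 0, swap → [93, 40, 53]
Insert 24:
  append 24 at index 3 → [93, 40, 53, 24] (no swap needed)
Insert 38:
  append 38 at index 4 → [93, 40, 53, 24, 38] (no swap needed)
Insert 69:
  append 69 at index 5 → [93, 40, 53, 24, 38, 69]
  69 > parent 53 at index 2, swap → [93, 40, 69, 24, 38, 53]
Insert 51:
  append 51 at index 6 → [93, 40, 69, 24, 38, 53, 51] (no swap needed)
Insert 29:
  append 29 at index 7 → [93, 40, 69, 24, 38, 53, 51, 29]
  29 > parent 24 at index 3, swap → [93, 40, 69, 29, 38, 53, 51, 24]
Insert 12:
  append 12 at index 8 → [93, 40, 69, 29, 38, 53, 51, 24, 12] (no swap needed)
Insert 60:
  append 60 at index 9 → [93, 40, 69, 29, 38, 53, 51, 24, 12, 60]
  60 > parent 38 at index 4, swap → [93, 40, 69, 29, 60, 53, 51, 24, 12, 38]
  60 > parent 40 at index 1, swap → [93, 60, 69, 29, 40, 53, 51, 24, 12, 38]
Insert 16:
  append 16 at index 10 → [93, 60, 69, 29, 40, 53, 51, 24, 12, 38, 16] (no swap needed)
Insert 84:
  append 84 at index 11 → [93, 60, 69, 29, 40, 53, 51, 24, 12, 38, 16, 84]
  84 > parent 53 at index 5, swap → [93, 60, 69, 29, 40, 84, 51, 24, 12, 38, 16, 53]
  84 > parent 69 at index 2, swap → [93, 60, 84, 29, 40, 69, 51, 24, 12, 38, 16, 53]
resulting array: [93, 60, 84, 29, 40, 69, 51, 24, 12, 38, 16, 53]

9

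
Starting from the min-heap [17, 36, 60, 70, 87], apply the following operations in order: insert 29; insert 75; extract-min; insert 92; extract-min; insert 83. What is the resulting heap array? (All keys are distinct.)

insert 29:
  append 29 at index 5 → [17, 36, 60, 70, 87, 29]
  29 < parent 60 at index 2, swap → [17, 36, 29, 70, 87, 60]
insert 75:
  append 75 at index 6 → [17, 36, 29, 70, 87, 60, 75] (no swap needed)
extract-min → returns 17:
  remove root 17; move last element 75 to root → [75, 36, 29, 70, 87, 60]
  75 vs smaller child 29 at index 2, swap → [29, 36, 75, 70, 87, 60]
  75 vs only child 60 at index 5, swap → [29, 36, 60, 70, 87, 75]
insert 92:
  append 92 at index 6 → [29, 36, 60, 70, 87, 75, 92] (no swap needed)
extract-min → returns 29:
  remove root 29; move last element 92 to root → [92, 36, 60, 70, 87, 75]
  92 vs smaller child 36 at index 1, swap → [36, 92, 60, 70, 87, 75]
  92 vs smaller child 70 at index 3, swap → [36, 70, 60, 92, 87, 75]
insert 83:
  append 83 at index 6 → [36, 70, 60, 92, 87, 75, 83] (no swap needed)

[36, 70, 60, 92, 87, 75, 83]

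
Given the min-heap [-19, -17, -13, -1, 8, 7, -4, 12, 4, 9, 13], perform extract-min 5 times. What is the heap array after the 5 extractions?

extract-min #1 returns -19:
  remove root -19; move last element 13 to root → [13, -17, -13, -1, 8, 7, -4, 12, 4, 9]
  13 vs smaller child -17 at index 1, swap → [-17, 13, -13, -1, 8, 7, -4, 12, 4, 9]
  13 vs smaller child -1 at index 3, swap → [-17, -1, -13, 13, 8, 7, -4, 12, 4, 9]
  13 vs smaller child 4 at index 8, swap → [-17, -1, -13, 4, 8, 7, -4, 12, 13, 9]
extract-min #2 returns -17:
  remove root -17; move last element 9 to root → [9, -1, -13, 4, 8, 7, -4, 12, 13]
  9 vs smaller child -13 at index 2, swap → [-13, -1, 9, 4, 8, 7, -4, 12, 13]
  9 vs smaller child -4 at index 6, swap → [-13, -1, -4, 4, 8, 7, 9, 12, 13]
extract-min #3 returns -13:
  remove root -13; move last element 13 to root → [13, -1, -4, 4, 8, 7, 9, 12]
  13 vs smaller child -4 at index 2, swap → [-4, -1, 13, 4, 8, 7, 9, 12]
  13 vs smaller child 7 at index 5, swap → [-4, -1, 7, 4, 8, 13, 9, 12]
extract-min #4 returns -4:
  remove root -4; move last element 12 to root → [12, -1, 7, 4, 8, 13, 9]
  12 vs smaller child -1 at index 1, swap → [-1, 12, 7, 4, 8, 13, 9]
  12 vs smaller child 4 at index 3, swap → [-1, 4, 7, 12, 8, 13, 9]
extract-min #5 returns -1:
  remove root -1; move last element 9 to root → [9, 4, 7, 12, 8, 13]
  9 vs smaller child 4 at index 1, swap → [4, 9, 7, 12, 8, 13]
  9 vs smaller child 8 at index 4, swap → [4, 8, 7, 12, 9, 13]

[4, 8, 7, 12, 9, 13]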